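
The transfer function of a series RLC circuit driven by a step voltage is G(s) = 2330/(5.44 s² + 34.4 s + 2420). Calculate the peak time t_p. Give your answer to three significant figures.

Dividing through by 5.44: denominator becomes s² + 6.324 s + 444.9.
So ω_n = √444.9 = 21.1 rad/s and ζ = 6.324/(2·21.1) = 0.150.
ω_d = ω_n√(1−ζ²) = 20.9 rad/s. t_p = π/ω_d = 0.151 s.

t_p ≈ 0.151 s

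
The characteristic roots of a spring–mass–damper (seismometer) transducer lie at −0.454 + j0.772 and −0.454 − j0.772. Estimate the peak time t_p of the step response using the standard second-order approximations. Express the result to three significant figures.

t_p = π/ω_d with ω_d = 0.772 (the imaginary part), so t_p = 4.07 s.

t_p ≈ 4.07 s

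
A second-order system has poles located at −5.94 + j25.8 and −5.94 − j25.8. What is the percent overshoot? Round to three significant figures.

The poles are at −σ ± jω_d with σ = 5.94 and ω_d = 25.8, so ω_n = √(σ²+ω_d²) = 26.5 rad/s and ζ = σ/ω_n = 0.224.
%OS = 100·exp(−πζ/√(1−ζ²)) = 48.5%.

%OS ≈ 48.5%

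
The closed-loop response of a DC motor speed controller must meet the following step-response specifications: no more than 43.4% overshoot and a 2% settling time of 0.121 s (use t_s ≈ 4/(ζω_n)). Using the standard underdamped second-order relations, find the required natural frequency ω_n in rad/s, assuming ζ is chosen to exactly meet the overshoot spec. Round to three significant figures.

From %OS = 100·exp(−πζ/√(1−ζ²)), invert to get ζ = −ln(OS)/√(π² + ln²(OS)) with OS = 0.434.
−ln 0.434 = 0.8347, so ζ = 0.8347/√(π² + 0.6967) = 0.257.
From t_s ≈ 4/(ζω_n): ω_n = 4/(ζ·t_s) = 4/(0.257·0.121) = 129 rad/s.

ω_n ≈ 129 rad/s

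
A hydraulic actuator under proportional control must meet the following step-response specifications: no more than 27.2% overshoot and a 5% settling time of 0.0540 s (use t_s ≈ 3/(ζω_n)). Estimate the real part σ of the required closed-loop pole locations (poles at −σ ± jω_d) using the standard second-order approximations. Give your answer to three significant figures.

The settling-time spec alone fixes σ = ζω_n = 3/t_s = 3/0.0540 = 55.6.
(Overshoot then fixes ζ = 0.383 and hence ω_d = σ·√(1−ζ²)/ζ = 134 rad/s.)

σ ≈ 55.6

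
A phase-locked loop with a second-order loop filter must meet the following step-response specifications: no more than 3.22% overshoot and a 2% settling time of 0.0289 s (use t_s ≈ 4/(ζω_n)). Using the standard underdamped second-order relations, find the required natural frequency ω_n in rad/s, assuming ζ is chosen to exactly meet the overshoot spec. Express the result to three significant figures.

ω_n ≈ 188 rad/s

From %OS = 100·exp(−πζ/√(1−ζ²)), invert to get ζ = −ln(OS)/√(π² + ln²(OS)) with OS = 0.0322.
−ln 0.0322 = 3.436, so ζ = 3.436/√(π² + 11.80) = 0.738.
Then ω_n = 4/(ζ t_s) = 4/(0.738 × 0.0289) = 188 rad/s.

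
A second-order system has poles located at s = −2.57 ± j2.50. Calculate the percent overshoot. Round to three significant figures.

The poles are at −σ ± jω_d with σ = 2.57 and ω_d = 2.50, so ω_n = √(σ²+ω_d²) = 3.59 rad/s and ζ = σ/ω_n = 0.717.
%OS = 100 e^{−πζ/√(1−ζ²)} with ζ = 0.717 gives 3.96%.

%OS ≈ 3.96%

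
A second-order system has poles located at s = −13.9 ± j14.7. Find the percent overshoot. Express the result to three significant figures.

With σ = 13.9, ω_d = 14.7: ω_n = √(σ²+ω_d²) = 20.2 rad/s, ζ = σ/ω_n = 0.687.
Overshoot: exp(−π·0.687/√(1−0.687²)) = 0.0513, i.e. 5.13%.

%OS ≈ 5.13%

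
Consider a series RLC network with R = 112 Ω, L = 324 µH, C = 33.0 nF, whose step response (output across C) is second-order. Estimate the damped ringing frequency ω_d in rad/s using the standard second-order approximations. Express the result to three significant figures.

ω_d ≈ 252000 rad/s

For a series RLC circuit (capacitor voltage as output), ω_n = 1/√(LC) = 1/√(324 µH · 33.0 nF) = 306000 rad/s.
ζ = (R/2)·√(C/L) = (112/2)·√(33.0 nF/324 µH) = 0.565.
The damped frequency ω_d = ω_n√(1−ζ²) = 252000 rad/s.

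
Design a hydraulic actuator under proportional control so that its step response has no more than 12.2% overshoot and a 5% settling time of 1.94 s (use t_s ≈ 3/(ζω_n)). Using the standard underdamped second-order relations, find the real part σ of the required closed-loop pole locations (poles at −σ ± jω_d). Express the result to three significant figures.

The settling-time spec alone fixes σ = ζω_n = 3/t_s = 3/1.94 = 1.55.
(Overshoot then fixes ζ = 0.556 and hence ω_d = σ·√(1−ζ²)/ζ = 2.31 rad/s.)

σ ≈ 1.55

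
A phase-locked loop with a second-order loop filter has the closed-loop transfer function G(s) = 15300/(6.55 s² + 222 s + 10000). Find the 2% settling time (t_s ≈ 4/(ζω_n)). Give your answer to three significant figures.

t_s ≈ 0.236 s

Dividing through by 6.55: denominator becomes s² + 33.89 s + 1527.
So ω_n = √1527 = 39.1 rad/s and ζ = 33.89/(2·39.1) = 0.434.
t_s ≈ 4/(ζω_n) = 0.236 s.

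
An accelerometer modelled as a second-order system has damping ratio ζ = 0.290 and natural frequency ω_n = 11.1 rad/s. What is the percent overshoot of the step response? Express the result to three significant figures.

For an underdamped second-order system, %OS = 100·exp(−πζ/√(1−ζ²)).
πζ/√(1−ζ²) = π·0.290/√(1−0.0841) = 0.9520, so %OS = 100·e^(−0.9520) = 38.6%.

%OS ≈ 38.6%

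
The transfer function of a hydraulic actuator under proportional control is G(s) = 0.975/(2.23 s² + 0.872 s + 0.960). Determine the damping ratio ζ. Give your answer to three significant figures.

ζ ≈ 0.298

Dividing through by 2.23: denominator becomes s² + 0.3910 s + 0.4305.
So ω_n = √0.4305 = 0.656 rad/s and ζ = 0.3910/(2·0.656) = 0.298.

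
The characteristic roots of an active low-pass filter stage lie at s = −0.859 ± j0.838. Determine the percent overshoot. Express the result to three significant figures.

%OS ≈ 3.99%

The poles are at −σ ± jω_d with σ = 0.859 and ω_d = 0.838, so ω_n = √(σ²+ω_d²) = 1.20 rad/s and ζ = σ/ω_n = 0.716.
%OS = 100·exp(−πζ/√(1−ζ²)) = 3.99%.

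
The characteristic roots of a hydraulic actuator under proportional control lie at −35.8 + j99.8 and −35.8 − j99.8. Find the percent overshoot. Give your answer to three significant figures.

%OS ≈ 32.4%

|pole| = ω_n = √(35.8² + 99.8²) = 106 rad/s; ζ = cos θ = σ/ω_n = 0.338.
Overshoot: exp(−π·0.338/√(1−0.338²)) = 0.324, i.e. 32.4%.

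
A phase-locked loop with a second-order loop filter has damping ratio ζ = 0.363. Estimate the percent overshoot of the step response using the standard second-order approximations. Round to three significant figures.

%OS ≈ 29.4%

For an underdamped second-order system, %OS = 100·exp(−πζ/√(1−ζ²)).
πζ/√(1−ζ²) = π·0.363/√(1−0.132) = 1.224, so %OS = 100·e^(−1.224) = 29.4%.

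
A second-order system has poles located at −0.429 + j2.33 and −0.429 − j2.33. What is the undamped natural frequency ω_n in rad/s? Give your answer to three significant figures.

With σ = 0.429, ω_d = 2.33: ω_n = √(σ²+ω_d²) = 2.37 rad/s, ζ = σ/ω_n = 0.181.

ω_n ≈ 2.37 rad/s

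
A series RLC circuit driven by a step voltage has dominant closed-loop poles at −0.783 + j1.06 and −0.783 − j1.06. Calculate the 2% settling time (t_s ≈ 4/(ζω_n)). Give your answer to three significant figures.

t_s ≈ 5.11 s

For poles at −σ ± jω_d, ζω_n = σ = 0.783, so t_s ≈ 4/σ = 5.11 s.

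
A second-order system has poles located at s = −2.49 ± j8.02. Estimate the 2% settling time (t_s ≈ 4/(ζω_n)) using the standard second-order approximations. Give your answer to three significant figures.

For poles at −σ ± jω_d, ζω_n = σ = 2.49, so t_s ≈ 4/σ = 1.61 s.

t_s ≈ 1.61 s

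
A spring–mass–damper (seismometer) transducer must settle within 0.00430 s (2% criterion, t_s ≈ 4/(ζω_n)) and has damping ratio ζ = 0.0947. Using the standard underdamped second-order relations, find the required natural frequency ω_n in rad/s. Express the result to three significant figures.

ω_n ≈ 9820 rad/s

Rearranging t_s ≈ 4/(ζω_n) gives ω_n = 4/(ζ·t_s) = 4/(0.0947 × 0.00430) = 9820 rad/s.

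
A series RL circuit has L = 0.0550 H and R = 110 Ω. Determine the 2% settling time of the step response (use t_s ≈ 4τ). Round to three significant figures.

t_s ≈ 0.00200 s

τ = L/R = 0.0550/110 = 0.000500 s.
t_s ≈ 4τ = 0.00200 s.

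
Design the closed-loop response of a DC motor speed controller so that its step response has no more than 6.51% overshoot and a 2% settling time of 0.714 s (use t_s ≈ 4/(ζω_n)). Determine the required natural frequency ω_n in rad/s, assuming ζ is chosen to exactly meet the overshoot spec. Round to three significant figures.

ω_n ≈ 8.54 rad/s

ζ = −ln(OS)/√(π² + (ln OS)²). With OS = 0.0651, ln OS = −2.732 and ζ = 2.732/4.163 = 0.656.
Then ω_n = 4/(ζ t_s) = 4/(0.656 × 0.714) = 8.54 rad/s.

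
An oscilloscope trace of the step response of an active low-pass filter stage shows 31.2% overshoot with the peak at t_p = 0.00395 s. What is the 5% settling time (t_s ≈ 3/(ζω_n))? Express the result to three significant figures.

ζ from %OS: ζ = |ln 0.312|/√(π²+ln²0.312) = 0.348.
t_p = π/ω_d ⇒ ω_d = 795 rad/s; then ω_n = ω_d/√(1−ζ²) = 848 rad/s.
t_s ≈ 3/(ζω_n) = 3/(0.348·848) = 0.0102 s.

t_s ≈ 0.0102 s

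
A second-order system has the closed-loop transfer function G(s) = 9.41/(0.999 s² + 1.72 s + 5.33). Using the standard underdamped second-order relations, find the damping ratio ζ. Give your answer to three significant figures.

ζ ≈ 0.373

Dividing through by 0.999: denominator becomes s² + 1.722 s + 5.335.
So ω_n = √5.335 = 2.31 rad/s and ζ = 1.722/(2·2.31) = 0.373.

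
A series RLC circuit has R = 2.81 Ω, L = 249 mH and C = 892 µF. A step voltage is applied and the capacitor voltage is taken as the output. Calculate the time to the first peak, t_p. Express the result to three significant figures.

For a series RLC circuit (capacitor voltage as output), ω_n = 1/√(LC) = 1/√(249 mH · 892 µF) = 67.1 rad/s.
ζ = (R/2)·√(C/L) = (2.81/2)·√(892 µF/249 mH) = 0.0841.
The damped frequency ω_d = ω_n√(1−ζ²) = 66.9 rad/s. t_p = π/ω_d = 0.0470 s.

t_p ≈ 0.0470 s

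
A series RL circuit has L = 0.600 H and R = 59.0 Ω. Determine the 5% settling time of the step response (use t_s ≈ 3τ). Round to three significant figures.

τ = L/R = 0.600/59.0 = 0.0102 s.
t_s ≈ 3τ = 0.0305 s.

t_s ≈ 0.0305 s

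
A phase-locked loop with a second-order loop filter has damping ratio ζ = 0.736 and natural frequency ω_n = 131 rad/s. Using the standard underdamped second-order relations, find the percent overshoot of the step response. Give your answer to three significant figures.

%OS ≈ 3.29%

For an underdamped second-order system, %OS = 100·exp(−πζ/√(1−ζ²)).
πζ/√(1−ζ²) = π·0.736/√(1−0.542) = 3.415, so %OS = 100·e^(−3.415) = 3.29%.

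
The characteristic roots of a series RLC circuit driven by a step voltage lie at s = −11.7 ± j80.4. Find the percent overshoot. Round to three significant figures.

|pole| = ω_n = √(11.7² + 80.4²) = 81.2 rad/s; ζ = cos θ = σ/ω_n = 0.144.
Overshoot: exp(−π·0.144/√(1−0.144²)) = 0.633, i.e. 63.3%.

%OS ≈ 63.3%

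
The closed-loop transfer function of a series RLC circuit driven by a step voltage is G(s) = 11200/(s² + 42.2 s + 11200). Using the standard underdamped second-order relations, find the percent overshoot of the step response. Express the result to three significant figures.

%OS ≈ 52.8%

ω_n = √11200 = 106 rad/s; ζ = 42.2/(2·106) = 0.199.
Overshoot: exp(−π·0.199/√(1−0.199²)) = 0.528, i.e. 52.8%.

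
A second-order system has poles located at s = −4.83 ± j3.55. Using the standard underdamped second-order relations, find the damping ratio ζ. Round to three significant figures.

|pole| = ω_n = √(4.83² + 3.55²) = 5.99 rad/s; ζ = cos θ = σ/ω_n = 0.806.

ζ ≈ 0.806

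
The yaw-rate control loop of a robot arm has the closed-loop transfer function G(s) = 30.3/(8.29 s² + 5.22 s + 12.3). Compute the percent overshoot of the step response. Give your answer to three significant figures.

%OS ≈ 43.1%

Dividing through by 8.29: denominator becomes s² + 0.6297 s + 1.484.
So ω_n = √1.484 = 1.22 rad/s and ζ = 0.6297/(2·1.22) = 0.258.
Overshoot: exp(−π·0.258/√(1−0.258²)) = 0.431, i.e. 43.1%.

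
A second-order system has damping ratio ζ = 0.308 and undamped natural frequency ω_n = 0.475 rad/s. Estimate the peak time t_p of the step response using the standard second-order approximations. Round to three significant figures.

t_p ≈ 6.95 s

The damped frequency is ω_d = ω_n√(1−ζ²) = 0.475·√(1−0.0949) = 0.452 rad/s.
Peak time t_p = π/ω_d = π/0.452 = 6.95 s.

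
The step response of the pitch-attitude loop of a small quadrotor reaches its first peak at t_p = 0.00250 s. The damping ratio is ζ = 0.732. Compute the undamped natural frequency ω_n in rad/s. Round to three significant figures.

Peak time t_p = π/ω_d, so ω_d = π/t_p = π/0.00250 = 1260 rad/s.
ω_n = ω_d/√(1−ζ²) = 1260/√0.464 = 1840 rad/s.

ω_n ≈ 1840 rad/s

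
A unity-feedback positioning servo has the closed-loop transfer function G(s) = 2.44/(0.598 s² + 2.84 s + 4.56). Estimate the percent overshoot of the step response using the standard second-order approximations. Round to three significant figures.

%OS ≈ 0.503%

Dividing through by 0.598: denominator becomes s² + 4.749 s + 7.625.
So ω_n = √7.625 = 2.76 rad/s and ζ = 4.749/(2·2.76) = 0.860.
Overshoot: exp(−π·0.860/√(1−0.860²)) = 0.00503, i.e. 0.503%.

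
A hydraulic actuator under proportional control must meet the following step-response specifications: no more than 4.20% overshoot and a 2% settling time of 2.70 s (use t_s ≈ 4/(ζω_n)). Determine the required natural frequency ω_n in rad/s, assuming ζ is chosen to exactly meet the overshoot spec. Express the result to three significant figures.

ω_n ≈ 2.09 rad/s

From %OS = 100·exp(−πζ/√(1−ζ²)), invert to get ζ = −ln(OS)/√(π² + ln²(OS)) with OS = 0.0420.
−ln 0.0420 = 3.170, so ζ = 3.170/√(π² + 10.05) = 0.710.
Then ω_n = 4/(ζ t_s) = 4/(0.710 × 2.70) = 2.09 rad/s.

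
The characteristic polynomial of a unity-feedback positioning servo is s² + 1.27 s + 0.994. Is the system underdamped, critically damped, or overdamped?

a² − 4b = 1.27² − 4·0.994 < 0 (complex roots); the system is underdamped.

underdamped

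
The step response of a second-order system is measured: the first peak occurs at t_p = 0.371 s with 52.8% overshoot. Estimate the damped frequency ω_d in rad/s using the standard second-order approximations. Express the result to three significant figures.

t_p = π/ω_d, so ω_d = π/0.371 = 8.47 rad/s.

ω_d ≈ 8.47 rad/s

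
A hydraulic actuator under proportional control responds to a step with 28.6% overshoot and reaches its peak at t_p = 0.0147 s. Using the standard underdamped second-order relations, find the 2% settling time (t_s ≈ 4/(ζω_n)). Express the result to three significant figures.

t_s ≈ 0.0470 s

The overshoot fixes ζ = −ln(OS)/√(π²+ln²(OS)) = 0.370.
t_p = π/ω_d ⇒ ω_d = 214 rad/s; then ω_n = ω_d/√(1−ζ²) = 230 rad/s.
t_s ≈ 4/(ζω_n) = 4/(0.370·230) = 0.0470 s.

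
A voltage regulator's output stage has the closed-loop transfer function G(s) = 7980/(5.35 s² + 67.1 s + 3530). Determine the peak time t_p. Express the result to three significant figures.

t_p ≈ 0.126 s

Dividing through by 5.35: denominator becomes s² + 12.54 s + 659.8.
So ω_n = √659.8 = 25.7 rad/s and ζ = 12.54/(2·25.7) = 0.244.
ω_d = 25.7·√(1 − 0.244²) = 24.9 rad/s. t_p = π/ω_d = 0.126 s.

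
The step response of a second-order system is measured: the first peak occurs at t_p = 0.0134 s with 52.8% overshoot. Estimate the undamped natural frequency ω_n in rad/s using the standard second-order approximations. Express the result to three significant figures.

The overshoot fixes ζ = −ln(OS)/√(π²+ln²(OS)) = 0.199.
From t_p = π/ω_d, ω_d = π/0.0134 = 234 rad/s, so ω_n = ω_d/√(1−ζ²) = 239 rad/s.

ω_n ≈ 239 rad/s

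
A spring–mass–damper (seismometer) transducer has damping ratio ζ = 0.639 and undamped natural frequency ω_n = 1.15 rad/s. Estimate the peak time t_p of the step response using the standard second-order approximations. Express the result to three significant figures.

t_p ≈ 3.55 s

The damped frequency is ω_d = ω_n√(1−ζ²) = 1.15·√(1−0.408) = 0.885 rad/s.
Peak time t_p = π/ω_d = π/0.885 = 3.55 s.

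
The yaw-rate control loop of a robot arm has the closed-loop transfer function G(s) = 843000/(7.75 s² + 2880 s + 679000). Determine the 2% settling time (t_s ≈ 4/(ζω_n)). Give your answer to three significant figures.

Dividing through by 7.75: denominator becomes s² + 371.6 s + 87610.
So ω_n = √87610 = 296 rad/s and ζ = 371.6/(2·296) = 0.628.
t_s ≈ 4/(ζω_n) = 0.0215 s.

t_s ≈ 0.0215 s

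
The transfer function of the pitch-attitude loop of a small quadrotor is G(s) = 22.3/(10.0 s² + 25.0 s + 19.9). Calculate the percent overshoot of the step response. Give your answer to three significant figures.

Dividing through by 10.0: denominator becomes s² + 2.500 s + 1.990.
So ω_n = √1.990 = 1.41 rad/s and ζ = 2.500/(2·1.41) = 0.886.
Overshoot: exp(−π·0.886/√(1−0.886²)) = 0.00246, i.e. 0.246%.

%OS ≈ 0.246%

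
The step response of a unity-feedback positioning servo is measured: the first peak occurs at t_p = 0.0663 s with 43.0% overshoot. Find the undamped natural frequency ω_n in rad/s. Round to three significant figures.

ω_n ≈ 49.1 rad/s

The overshoot fixes ζ = −ln(OS)/√(π²+ln²(OS)) = 0.259.
t_p = π/ω_d ⇒ ω_d = 47.4 rad/s; then ω_n = ω_d/√(1−ζ²) = 49.1 rad/s.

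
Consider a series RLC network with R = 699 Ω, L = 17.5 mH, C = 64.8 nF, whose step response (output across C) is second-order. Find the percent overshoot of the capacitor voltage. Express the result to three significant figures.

%OS ≈ 5.76%

For a series RLC circuit (capacitor voltage as output), ω_n = 1/√(LC) = 1/√(17.5 mH · 64.8 nF) = 29700 rad/s.
ζ = (R/2)·√(C/L) = (699/2)·√(64.8 nF/17.5 mH) = 0.673.
Overshoot: exp(−π·0.673/√(1−0.673²)) = 0.0576, i.e. 5.76%.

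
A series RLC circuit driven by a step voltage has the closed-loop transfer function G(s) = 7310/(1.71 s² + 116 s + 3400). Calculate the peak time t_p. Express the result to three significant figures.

Dividing through by 1.71: denominator becomes s² + 67.84 s + 1988.
So ω_n = √1988 = 44.6 rad/s and ζ = 67.84/(2·44.6) = 0.761.
ω_d = ω_n√(1−ζ²) = 28.9 rad/s. t_p = π/ω_d = 0.109 s.

t_p ≈ 0.109 s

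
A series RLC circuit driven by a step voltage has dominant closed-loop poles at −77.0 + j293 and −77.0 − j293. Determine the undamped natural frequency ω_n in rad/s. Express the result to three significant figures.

|pole| = ω_n = √(77.0² + 293²) = 303 rad/s; ζ = cos θ = σ/ω_n = 0.254.

ω_n ≈ 303 rad/s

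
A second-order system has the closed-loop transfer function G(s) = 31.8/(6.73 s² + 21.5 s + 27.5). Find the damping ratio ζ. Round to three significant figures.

Dividing through by 6.73: denominator becomes s² + 3.195 s + 4.086.
So ω_n = √4.086 = 2.02 rad/s and ζ = 3.195/(2·2.02) = 0.790.

ζ ≈ 0.790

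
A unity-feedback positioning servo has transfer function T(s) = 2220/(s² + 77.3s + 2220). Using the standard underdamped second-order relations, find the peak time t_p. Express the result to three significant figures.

Matching coefficients with s² + 2ζω_n s + ω_n² gives ω_n² = 2220 ⇒ ω_n = 47.1 rad/s, and ζ = 77.3/(2ω_n) = 0.820.
ω_d = 47.1·√(1 − 0.820²) = 26.9 rad/s. Then t_p = π/ω_d = 0.117 s.

t_p ≈ 0.117 s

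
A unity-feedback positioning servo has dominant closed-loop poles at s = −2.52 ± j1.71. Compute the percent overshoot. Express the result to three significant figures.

With σ = 2.52, ω_d = 1.71: ω_n = √(σ²+ω_d²) = 3.05 rad/s, ζ = σ/ω_n = 0.827.
%OS = 100 e^{−πζ/√(1−ζ²)} with ζ = 0.827 gives 0.976%.

%OS ≈ 0.976%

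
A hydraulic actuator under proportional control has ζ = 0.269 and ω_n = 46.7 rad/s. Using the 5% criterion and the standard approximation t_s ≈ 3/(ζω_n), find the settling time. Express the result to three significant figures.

t_s ≈ 0.239 s

t_s ≈ 3/(ζω_n) = 3/(0.269 × 46.7) = 0.239 s.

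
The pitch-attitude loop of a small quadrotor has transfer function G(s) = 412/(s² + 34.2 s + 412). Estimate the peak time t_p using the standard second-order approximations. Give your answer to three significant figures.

t_p ≈ 0.287 s

Comparing the denominator to s² + 2ζω_n s + ω_n²: ω_n = √412 = 20.3 rad/s, and 2ζω_n = 34.2 so ζ = 34.2/(2·20.3) = 0.842.
The damped frequency ω_d = ω_n√(1−ζ²) = 10.9 rad/s. Then t_p = π/ω_d = 0.287 s.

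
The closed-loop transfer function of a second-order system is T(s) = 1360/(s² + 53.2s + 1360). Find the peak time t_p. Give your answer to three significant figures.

ω_n = √1360 = 36.9 rad/s; ζ = 53.2/(2·36.9) = 0.721.
ω_d = 36.9·√(1 − 0.721²) = 25.5 rad/s. Then t_p = π/ω_d = 0.123 s.

t_p ≈ 0.123 s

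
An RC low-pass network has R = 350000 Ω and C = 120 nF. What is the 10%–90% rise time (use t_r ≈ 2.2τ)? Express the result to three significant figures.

τ = RC = 350000 × 120 nF = 0.0420 s.
t_r ≈ 2.2τ = 0.0924 s.

t_r ≈ 0.0924 s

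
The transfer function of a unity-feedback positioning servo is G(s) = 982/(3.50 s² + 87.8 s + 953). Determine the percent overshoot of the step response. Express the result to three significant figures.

%OS ≈ 2.53%

Dividing through by 3.50: denominator becomes s² + 25.09 s + 272.3.
So ω_n = √272.3 = 16.5 rad/s and ζ = 25.09/(2·16.5) = 0.760.
Overshoot: exp(−π·0.760/√(1−0.760²)) = 0.0253, i.e. 2.53%.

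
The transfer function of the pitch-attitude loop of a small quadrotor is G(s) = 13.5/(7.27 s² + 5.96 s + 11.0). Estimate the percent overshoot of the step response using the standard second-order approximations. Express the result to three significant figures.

%OS ≈ 32.9%

Dividing through by 7.27: denominator becomes s² + 0.8198 s + 1.513.
So ω_n = √1.513 = 1.23 rad/s and ζ = 0.8198/(2·1.23) = 0.333.
%OS = 100 e^{−πζ/√(1−ζ²)} with ζ = 0.333 gives 32.9%.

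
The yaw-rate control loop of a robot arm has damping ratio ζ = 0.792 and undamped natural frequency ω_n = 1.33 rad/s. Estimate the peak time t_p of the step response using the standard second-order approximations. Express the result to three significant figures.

t_p ≈ 3.87 s

The damped frequency is ω_d = ω_n√(1−ζ²) = 1.33·√(1−0.627) = 0.812 rad/s.
Peak time t_p = π/ω_d = π/0.812 = 3.87 s.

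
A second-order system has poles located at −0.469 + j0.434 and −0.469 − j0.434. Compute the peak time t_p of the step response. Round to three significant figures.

t_p = π/ω_d with ω_d = 0.434 (the imaginary part), so t_p = 7.24 s.

t_p ≈ 7.24 s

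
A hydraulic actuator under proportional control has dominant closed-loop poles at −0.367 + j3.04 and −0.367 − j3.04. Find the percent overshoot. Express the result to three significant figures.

The poles are at −σ ± jω_d with σ = 0.367 and ω_d = 3.04, so ω_n = √(σ²+ω_d²) = 3.06 rad/s and ζ = σ/ω_n = 0.120.
%OS = 100·exp(−πζ/√(1−ζ²)) = 68.4%.

%OS ≈ 68.4%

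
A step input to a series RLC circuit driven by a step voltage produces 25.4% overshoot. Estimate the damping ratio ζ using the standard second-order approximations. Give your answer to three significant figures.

From %OS = 100·exp(−πζ/√(1−ζ²)), invert to get ζ = −ln(OS)/√(π² + ln²(OS)) with OS = 0.254.
−ln 0.254 = 1.370, so ζ = 1.370/√(π² + 1.878) = 0.400.

ζ ≈ 0.400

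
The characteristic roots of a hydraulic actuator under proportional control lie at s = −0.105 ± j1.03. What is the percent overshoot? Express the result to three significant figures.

The poles are at −σ ± jω_d with σ = 0.105 and ω_d = 1.03, so ω_n = √(σ²+ω_d²) = 1.04 rad/s and ζ = σ/ω_n = 0.101.
%OS = 100·exp(−πζ/√(1−ζ²)) = 72.6%.

%OS ≈ 72.6%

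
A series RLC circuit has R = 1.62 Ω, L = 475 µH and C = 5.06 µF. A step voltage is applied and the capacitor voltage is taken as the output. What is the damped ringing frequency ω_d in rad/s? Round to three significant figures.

ω_d ≈ 20300 rad/s

For a series RLC circuit (capacitor voltage as output), ω_n = 1/√(LC) = 1/√(475 µH · 5.06 µF) = 20400 rad/s.
ζ = (R/2)·√(C/L) = (1.62/2)·√(5.06 µF/475 µH) = 0.0836.
ω_d = 20400·√(1 − 0.0836²) = 20300 rad/s.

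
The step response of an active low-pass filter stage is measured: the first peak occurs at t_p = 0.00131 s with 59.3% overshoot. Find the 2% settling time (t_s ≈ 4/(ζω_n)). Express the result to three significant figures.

The overshoot fixes ζ = −ln(OS)/√(π²+ln²(OS)) = 0.164.
t_p = π/ω_d ⇒ ω_d = 2400 rad/s; then ω_n = ω_d/√(1−ζ²) = 2430 rad/s.
t_s ≈ 4/(ζω_n) = 4/(0.164·2430) = 0.0100 s.

t_s ≈ 0.0100 s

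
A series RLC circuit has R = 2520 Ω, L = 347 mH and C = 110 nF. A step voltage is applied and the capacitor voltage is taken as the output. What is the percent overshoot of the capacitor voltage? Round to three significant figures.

For a series RLC circuit (capacitor voltage as output), ω_n = 1/√(LC) = 1/√(347 mH · 110 nF) = 5120 rad/s.
ζ = (R/2)·√(C/L) = (2520/2)·√(110 nF/347 mH) = 0.709.
%OS = 100·exp(−πζ/√(1−ζ²)) = 4.23%.

%OS ≈ 4.23%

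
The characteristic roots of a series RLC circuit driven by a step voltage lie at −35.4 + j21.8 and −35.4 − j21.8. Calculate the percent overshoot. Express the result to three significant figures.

With σ = 35.4, ω_d = 21.8: ω_n = √(σ²+ω_d²) = 41.6 rad/s, ζ = σ/ω_n = 0.851.
%OS = 100 e^{−πζ/√(1−ζ²)} with ζ = 0.851 gives 0.609%.

%OS ≈ 0.609%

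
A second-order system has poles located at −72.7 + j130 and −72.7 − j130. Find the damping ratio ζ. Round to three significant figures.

ζ ≈ 0.488

With σ = 72.7, ω_d = 130: ω_n = √(σ²+ω_d²) = 149 rad/s, ζ = σ/ω_n = 0.488.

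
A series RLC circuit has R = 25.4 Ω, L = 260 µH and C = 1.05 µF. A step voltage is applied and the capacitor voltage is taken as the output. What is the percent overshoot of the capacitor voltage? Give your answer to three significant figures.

%OS ≈ 1.36%

For a series RLC circuit (capacitor voltage as output), ω_n = 1/√(LC) = 1/√(260 µH · 1.05 µF) = 60500 rad/s.
ζ = (R/2)·√(C/L) = (25.4/2)·√(1.05 µF/260 µH) = 0.807.
%OS = 100 e^{−πζ/√(1−ζ²)} with ζ = 0.807 gives 1.36%.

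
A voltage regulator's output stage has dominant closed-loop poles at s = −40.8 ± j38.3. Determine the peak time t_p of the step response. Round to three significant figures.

t_p = π/ω_d with ω_d = 38.3 (the imaginary part), so t_p = 0.0820 s.

t_p ≈ 0.0820 s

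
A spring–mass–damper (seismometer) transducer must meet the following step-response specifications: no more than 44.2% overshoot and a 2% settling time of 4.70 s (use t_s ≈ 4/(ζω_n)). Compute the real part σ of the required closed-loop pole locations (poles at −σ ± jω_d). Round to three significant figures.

The settling-time spec alone fixes σ = ζω_n = 4/t_s = 4/4.70 = 0.851.
(Overshoot then fixes ζ = 0.252 and hence ω_d = σ·√(1−ζ²)/ζ = 3.27 rad/s.)

σ ≈ 0.851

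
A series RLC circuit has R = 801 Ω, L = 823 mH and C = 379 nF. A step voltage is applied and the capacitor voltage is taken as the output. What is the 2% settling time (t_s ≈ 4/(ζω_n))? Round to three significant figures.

t_s ≈ 0.00822 s

For a series RLC circuit (capacitor voltage as output), ω_n = 1/√(LC) = 1/√(823 mH · 379 nF) = 1790 rad/s.
ζ = (R/2)·√(C/L) = (801/2)·√(379 nF/823 mH) = 0.272.
t_s ≈ 4/(ζω_n) = 0.00822 s.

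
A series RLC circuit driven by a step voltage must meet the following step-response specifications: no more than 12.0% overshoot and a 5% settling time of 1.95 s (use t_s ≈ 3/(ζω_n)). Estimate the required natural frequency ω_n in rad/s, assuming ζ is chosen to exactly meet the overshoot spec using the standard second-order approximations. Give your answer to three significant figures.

ω_n ≈ 2.75 rad/s

Inverting the overshoot relation: ζ = |ln 0.120|/√(π² + ln²0.120) = 0.559.
From t_s ≈ 3/(ζω_n): ω_n = 3/(ζ·t_s) = 3/(0.559·1.95) = 2.75 rad/s.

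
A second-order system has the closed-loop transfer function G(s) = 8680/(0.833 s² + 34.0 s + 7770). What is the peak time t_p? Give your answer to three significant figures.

Dividing through by 0.833: denominator becomes s² + 40.82 s + 9328.
So ω_n = √9328 = 96.6 rad/s and ζ = 40.82/(2·96.6) = 0.211.
ω_d = 96.6·√(1 − 0.211²) = 94.4 rad/s. t_p = π/ω_d = 0.0333 s.

t_p ≈ 0.0333 s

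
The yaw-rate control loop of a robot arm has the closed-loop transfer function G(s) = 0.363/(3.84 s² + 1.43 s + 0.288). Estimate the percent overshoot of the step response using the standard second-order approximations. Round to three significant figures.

Dividing through by 3.84: denominator becomes s² + 0.3724 s + 0.07500.
So ω_n = √0.07500 = 0.274 rad/s and ζ = 0.3724/(2·0.274) = 0.680.
%OS = 100·exp(−πζ/√(1−ζ²)) = 5.43%.

%OS ≈ 5.43%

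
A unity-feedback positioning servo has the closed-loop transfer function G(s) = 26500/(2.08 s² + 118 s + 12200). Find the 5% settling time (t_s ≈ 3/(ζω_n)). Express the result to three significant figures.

t_s ≈ 0.106 s

Dividing through by 2.08: denominator becomes s² + 56.73 s + 5865.
So ω_n = √5865 = 76.6 rad/s and ζ = 56.73/(2·76.6) = 0.370.
t_s ≈ 3/(ζω_n) = 0.106 s.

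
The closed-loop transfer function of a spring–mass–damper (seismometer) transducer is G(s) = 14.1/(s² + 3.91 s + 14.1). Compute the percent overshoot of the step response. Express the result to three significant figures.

%OS ≈ 14.7%

Matching coefficients with s² + 2ζω_n s + ω_n² gives ω_n² = 14.1 ⇒ ω_n = 3.75 rad/s, and ζ = 3.91/(2ω_n) = 0.521.
%OS = 100·exp(−πζ/√(1−ζ²)) = 14.7%.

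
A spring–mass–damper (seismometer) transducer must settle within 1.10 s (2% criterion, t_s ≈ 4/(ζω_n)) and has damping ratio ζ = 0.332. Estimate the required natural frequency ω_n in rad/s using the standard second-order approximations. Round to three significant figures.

ω_n ≈ 11.0 rad/s

Rearranging t_s ≈ 4/(ζω_n) gives ω_n = 4/(ζ·t_s) = 4/(0.332 × 1.10) = 11.0 rad/s.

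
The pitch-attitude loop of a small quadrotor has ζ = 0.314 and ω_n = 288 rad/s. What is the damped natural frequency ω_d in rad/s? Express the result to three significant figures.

ω_d = ω_n√(1−ζ²) = 288·√0.901 = 273 rad/s.

ω_d ≈ 273 rad/s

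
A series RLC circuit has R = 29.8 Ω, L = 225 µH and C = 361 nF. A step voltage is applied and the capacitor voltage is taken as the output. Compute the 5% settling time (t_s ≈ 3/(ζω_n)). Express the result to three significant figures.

t_s ≈ 0.0000453 s

For a series RLC circuit (capacitor voltage as output), ω_n = 1/√(LC) = 1/√(225 µH · 361 nF) = 111000 rad/s.
ζ = (R/2)·√(C/L) = (29.8/2)·√(361 nF/225 µH) = 0.597.
t_s ≈ 3/(ζω_n) = 0.0000453 s.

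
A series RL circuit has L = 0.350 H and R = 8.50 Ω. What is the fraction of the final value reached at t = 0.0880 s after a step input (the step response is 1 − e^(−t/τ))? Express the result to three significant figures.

y/y_∞ ≈ 0.882

τ = L/R = 0.350/8.50 = 0.0412 s.
y(t)/y_∞ = 1 − e^(−t/τ) = 1 − e^(−0.0880/0.0412) = 1 − e^(−2.14) = 0.882.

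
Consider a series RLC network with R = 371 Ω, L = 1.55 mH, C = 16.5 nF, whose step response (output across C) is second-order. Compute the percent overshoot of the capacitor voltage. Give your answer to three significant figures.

For a series RLC circuit (capacitor voltage as output), ω_n = 1/√(LC) = 1/√(1.55 mH · 16.5 nF) = 198000 rad/s.
ζ = (R/2)·√(C/L) = (371/2)·√(16.5 nF/1.55 mH) = 0.605.
Overshoot: exp(−π·0.605/√(1−0.605²)) = 0.0918, i.e. 9.18%.

%OS ≈ 9.18%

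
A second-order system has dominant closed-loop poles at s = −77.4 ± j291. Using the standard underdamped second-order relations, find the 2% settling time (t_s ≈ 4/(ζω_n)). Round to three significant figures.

For poles at −σ ± jω_d, ζω_n = σ = 77.4, so t_s ≈ 4/σ = 0.0517 s.

t_s ≈ 0.0517 s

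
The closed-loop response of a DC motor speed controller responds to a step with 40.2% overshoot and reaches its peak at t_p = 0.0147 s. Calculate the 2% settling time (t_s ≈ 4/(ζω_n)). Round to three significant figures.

t_s ≈ 0.0645 s

The overshoot fixes ζ = −ln(OS)/√(π²+ln²(OS)) = 0.279.
t_p = π/ω_d ⇒ ω_d = 214 rad/s; then ω_n = ω_d/√(1−ζ²) = 223 rad/s.
t_s ≈ 4/(ζω_n) = 4/(0.279·223) = 0.0645 s.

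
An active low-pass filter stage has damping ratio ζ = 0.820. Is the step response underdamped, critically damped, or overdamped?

Since ζ = 0.820 < 1, the system is underdamped.

underdamped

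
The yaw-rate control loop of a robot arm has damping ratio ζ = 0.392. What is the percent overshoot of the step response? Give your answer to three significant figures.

For an underdamped second-order system, %OS = 100·exp(−πζ/√(1−ζ²)).
πζ/√(1−ζ²) = π·0.392/√(1−0.154) = 1.339, so %OS = 100·e^(−1.339) = 26.2%.

%OS ≈ 26.2%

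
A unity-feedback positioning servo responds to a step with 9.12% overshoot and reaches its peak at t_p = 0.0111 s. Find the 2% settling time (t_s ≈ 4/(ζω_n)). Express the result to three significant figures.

ζ from %OS: ζ = |ln 0.0912|/√(π²+ln²0.0912) = 0.606.
From t_p = π/ω_d, ω_d = π/0.0111 = 283 rad/s, so ω_n = ω_d/√(1−ζ²) = 356 rad/s.
t_s ≈ 4/(ζω_n) = 4/(0.606·356) = 0.0185 s.

t_s ≈ 0.0185 s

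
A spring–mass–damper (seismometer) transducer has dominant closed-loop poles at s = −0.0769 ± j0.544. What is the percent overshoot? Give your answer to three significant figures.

With σ = 0.0769, ω_d = 0.544: ω_n = √(σ²+ω_d²) = 0.549 rad/s, ζ = σ/ω_n = 0.140.
%OS = 100·exp(−πζ/√(1−ζ²)) = 64.1%.

%OS ≈ 64.1%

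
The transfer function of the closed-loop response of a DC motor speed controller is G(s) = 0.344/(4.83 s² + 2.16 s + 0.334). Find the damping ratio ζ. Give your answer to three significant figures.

Dividing through by 4.83: denominator becomes s² + 0.4472 s + 0.06915.
So ω_n = √0.06915 = 0.263 rad/s and ζ = 0.4472/(2·0.263) = 0.850.

ζ ≈ 0.850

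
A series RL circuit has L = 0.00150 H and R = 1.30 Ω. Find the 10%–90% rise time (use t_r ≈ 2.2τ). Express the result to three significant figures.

t_r ≈ 0.00254 s

τ = L/R = 0.00150/1.30 = 0.00115 s.
t_r ≈ 2.2τ = 0.00254 s.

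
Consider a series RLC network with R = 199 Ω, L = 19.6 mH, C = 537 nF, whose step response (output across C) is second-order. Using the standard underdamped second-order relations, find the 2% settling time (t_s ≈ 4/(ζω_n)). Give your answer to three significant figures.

For a series RLC circuit (capacitor voltage as output), ω_n = 1/√(LC) = 1/√(19.6 mH · 537 nF) = 9750 rad/s.
ζ = (R/2)·√(C/L) = (199/2)·√(537 nF/19.6 mH) = 0.521.
t_s ≈ 4/(ζω_n) = 0.000788 s.

t_s ≈ 0.000788 s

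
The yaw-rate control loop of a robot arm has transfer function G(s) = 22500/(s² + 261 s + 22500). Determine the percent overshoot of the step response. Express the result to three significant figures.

Matching coefficients with s² + 2ζω_n s + ω_n² gives ω_n² = 22500 ⇒ ω_n = 150 rad/s, and ζ = 261/(2ω_n) = 0.870.
%OS = 100 e^{−πζ/√(1−ζ²)} with ζ = 0.870 gives 0.391%.

%OS ≈ 0.391%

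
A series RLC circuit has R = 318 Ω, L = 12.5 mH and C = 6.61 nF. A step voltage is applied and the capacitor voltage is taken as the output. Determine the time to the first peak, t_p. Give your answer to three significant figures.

t_p ≈ 0.0000287 s

For a series RLC circuit (capacitor voltage as output), ω_n = 1/√(LC) = 1/√(12.5 mH · 6.61 nF) = 110000 rad/s.
ζ = (R/2)·√(C/L) = (318/2)·√(6.61 nF/12.5 mH) = 0.116.
ω_d = ω_n√(1−ζ²) = 109000 rad/s. t_p = π/ω_d = 0.0000287 s.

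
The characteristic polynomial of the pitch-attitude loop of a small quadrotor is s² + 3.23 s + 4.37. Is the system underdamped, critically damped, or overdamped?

a² − 4b = 3.23² − 4·4.37 < 0 (complex roots); the system is underdamped.

underdamped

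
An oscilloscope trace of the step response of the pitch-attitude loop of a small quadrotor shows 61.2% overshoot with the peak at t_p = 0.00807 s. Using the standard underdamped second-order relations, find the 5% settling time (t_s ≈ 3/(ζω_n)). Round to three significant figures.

t_s ≈ 0.0493 s

The overshoot fixes ζ = −ln(OS)/√(π²+ln²(OS)) = 0.154.
t_p = π/ω_d ⇒ ω_d = 389 rad/s; then ω_n = ω_d/√(1−ζ²) = 394 rad/s.
t_s ≈ 3/(ζω_n) = 3/(0.154·394) = 0.0493 s.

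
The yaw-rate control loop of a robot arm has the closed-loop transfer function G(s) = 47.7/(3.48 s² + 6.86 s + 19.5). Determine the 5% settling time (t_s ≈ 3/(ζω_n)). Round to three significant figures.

t_s ≈ 3.04 s

Dividing through by 3.48: denominator becomes s² + 1.971 s + 5.603.
So ω_n = √5.603 = 2.37 rad/s and ζ = 1.971/(2·2.37) = 0.416.
t_s ≈ 3/(ζω_n) = 3.04 s.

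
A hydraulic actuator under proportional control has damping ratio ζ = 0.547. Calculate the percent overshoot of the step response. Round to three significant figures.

For an underdamped second-order system, %OS = 100·exp(−πζ/√(1−ζ²)).
πζ/√(1−ζ²) = π·0.547/√(1−0.299) = 2.053, so %OS = 100·e^(−2.053) = 12.8%.

%OS ≈ 12.8%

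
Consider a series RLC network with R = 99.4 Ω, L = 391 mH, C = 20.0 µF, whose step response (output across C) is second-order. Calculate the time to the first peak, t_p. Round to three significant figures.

t_p ≈ 0.00940 s

For a series RLC circuit (capacitor voltage as output), ω_n = 1/√(LC) = 1/√(391 mH · 20.0 µF) = 358 rad/s.
ζ = (R/2)·√(C/L) = (99.4/2)·√(20.0 µF/391 mH) = 0.355.
ω_d = 358·√(1 − 0.355²) = 334 rad/s. t_p = π/ω_d = 0.00940 s.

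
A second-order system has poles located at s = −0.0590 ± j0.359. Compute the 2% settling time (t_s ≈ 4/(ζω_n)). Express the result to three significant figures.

For poles at −σ ± jω_d, ζω_n = σ = 0.0590, so t_s ≈ 4/σ = 67.8 s.

t_s ≈ 67.8 s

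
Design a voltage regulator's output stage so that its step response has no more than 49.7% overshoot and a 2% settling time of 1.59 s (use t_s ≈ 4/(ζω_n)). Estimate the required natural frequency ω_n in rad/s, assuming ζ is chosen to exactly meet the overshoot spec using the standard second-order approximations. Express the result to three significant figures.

Inverting the overshoot relation: ζ = |ln 0.497|/√(π² + ln²0.497) = 0.217.
Then ω_n = 4/(ζ t_s) = 4/(0.217 × 1.59) = 11.6 rad/s.

ω_n ≈ 11.6 rad/s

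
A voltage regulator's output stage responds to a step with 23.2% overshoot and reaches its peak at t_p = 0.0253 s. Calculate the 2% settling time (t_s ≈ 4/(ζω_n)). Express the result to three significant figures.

t_s ≈ 0.0693 s

From the overshoot, ζ = −ln(OS)/√(π²+ln²(OS)) = 0.422.
From t_p = π/ω_d, ω_d = π/0.0253 = 124 rad/s, so ω_n = ω_d/√(1−ζ²) = 137 rad/s.
t_s ≈ 4/(ζω_n) = 4/(0.422·137) = 0.0693 s.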